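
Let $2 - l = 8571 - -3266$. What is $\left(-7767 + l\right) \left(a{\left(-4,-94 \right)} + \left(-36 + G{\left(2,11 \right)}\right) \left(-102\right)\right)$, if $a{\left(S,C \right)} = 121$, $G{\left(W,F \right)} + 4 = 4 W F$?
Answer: $93599550$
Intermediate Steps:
$G{\left(W,F \right)} = -4 + 4 F W$ ($G{\left(W,F \right)} = -4 + 4 W F = -4 + 4 F W$)
$l = -11835$ ($l = 2 - \left(8571 - -3266\right) = 2 - \left(8571 + 3266\right) = 2 - 11837 = -11835$)
$\left(-7767 + l\right) \left(a{\left(-4,-94 \right)} + \left(-36 + G{\left(2,11 \right)}\right) \left(-102\right)\right) = \left(-7767 - 11835\right) \left(121 + \left(-36 - \left(4 - 88\right)\right) \left(-102\right)\right) = - 19602 \left(121 + \left(-36 + \left(-4 + 88\right)\right) \left(-102\right)\right) = - 19602 \left(121 + \left(-36 + 84\right) \left(-102\right)\right) = - 19602 \left(121 + 48 \left(-102\right)\right) = - 19602 \left(121 - 4896\right) = \left(-19602\right) \left(-4775\right) = 93599550$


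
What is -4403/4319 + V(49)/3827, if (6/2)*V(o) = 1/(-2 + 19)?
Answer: -122765716/120424209 ≈ -1.0194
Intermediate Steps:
V(o) = 1/51 (V(o) = 1/(3*(-2 + 19)) = (⅓)/17 = (⅓)*(1/17) = 1/51)
-4403/4319 + V(49)/3827 = -4403/4319 + (1/51)/3827 = -4403*1/4319 + (1/51)*(1/3827) = -629/617 + 1/195177 = -122765716/120424209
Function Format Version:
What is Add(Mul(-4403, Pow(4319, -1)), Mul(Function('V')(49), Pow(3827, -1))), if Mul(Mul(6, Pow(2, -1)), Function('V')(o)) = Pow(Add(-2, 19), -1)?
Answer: Rational(-122765716, 120424209) ≈ -1.0194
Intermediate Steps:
Function('V')(o) = Rational(1, 51) (Function('V')(o) = Mul(Rational(1, 3), Pow(Add(-2, 19), -1)) = Mul(Rational(1, 3), Pow(17, -1)) = Mul(Rational(1, 3), Rational(1, 17)) = Rational(1, 51))
Add(Mul(-4403, Pow(4319, -1)), Mul(Function('V')(49), Pow(3827, -1))) = Add(Mul(-4403, Pow(4319, -1)), Mul(Rational(1, 51), Pow(3827, -1))) = Add(Mul(-4403, Rational(1, 4319)), Mul(Rational(1, 51), Rational(1, 3827))) = Add(Rational(-629, 617), Rational(1, 195177)) = Rational(-122765716, 120424209)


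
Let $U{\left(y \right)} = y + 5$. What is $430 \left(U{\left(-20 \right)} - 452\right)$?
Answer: $-200810$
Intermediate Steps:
$U{\left(y \right)} = 5 + y$
$430 \left(U{\left(-20 \right)} - 452\right) = 430 \left(\left(5 - 20\right) - 452\right) = 430 \left(-15 - 452\right) = 430 \left(-467\right) = -200810$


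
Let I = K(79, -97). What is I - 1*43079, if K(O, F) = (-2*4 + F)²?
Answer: -32054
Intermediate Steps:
K(O, F) = (-8 + F)²
I = 11025 (I = (-8 - 97)² = (-105)² = 11025)
I - 1*43079 = 11025 - 1*43079 = 11025 - 43079 = -32054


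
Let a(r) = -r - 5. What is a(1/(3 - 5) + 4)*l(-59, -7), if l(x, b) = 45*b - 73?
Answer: 3298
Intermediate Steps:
l(x, b) = -73 + 45*b
a(r) = -5 - r
a(1/(3 - 5) + 4)*l(-59, -7) = (-5 - (1/(3 - 5) + 4))*(-73 + 45*(-7)) = (-5 - (1/(-2) + 4))*(-73 - 315) = (-5 - (-½ + 4))*(-388) = (-5 - 1*7/2)*(-388) = (-5 - 7/2)*(-388) = -17/2*(-388) = 3298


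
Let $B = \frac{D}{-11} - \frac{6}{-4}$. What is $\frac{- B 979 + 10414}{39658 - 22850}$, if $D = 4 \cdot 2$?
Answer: $\frac{19315}{33616} \approx 0.57458$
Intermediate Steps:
$D = 8$
$B = \frac{17}{22}$ ($B = \frac{8}{-11} - \frac{6}{-4} = 8 \left(- \frac{1}{11}\right) - - \frac{3}{2} = - \frac{8}{11} + \frac{3}{2} = \frac{17}{22} \approx 0.77273$)
$\frac{- B 979 + 10414}{39658 - 22850} = \frac{- \frac{17 \cdot 979}{22} + 10414}{39658 - 22850} = \frac{\left(-1\right) \frac{1513}{2} + 10414}{16808} = \left(- \frac{1513}{2} + 10414\right) \frac{1}{16808} = \frac{19315}{2} \cdot \frac{1}{16808} = \frac{19315}{33616}$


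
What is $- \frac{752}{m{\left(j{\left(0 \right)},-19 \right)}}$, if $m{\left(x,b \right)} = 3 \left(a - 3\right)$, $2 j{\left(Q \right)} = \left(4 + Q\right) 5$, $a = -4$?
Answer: $\frac{752}{21} \approx 35.81$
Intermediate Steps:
$j{\left(Q \right)} = 10 + \frac{5 Q}{2}$ ($j{\left(Q \right)} = \frac{\left(4 + Q\right) 5}{2} = \frac{20 + 5 Q}{2} = 10 + \frac{5 Q}{2}$)
$m{\left(x,b \right)} = -21$ ($m{\left(x,b \right)} = 3 \left(-4 - 3\right) = 3 \left(-7\right) = -21$)
$- \frac{752}{m{\left(j{\left(0 \right)},-19 \right)}} = - \frac{752}{-21} = \left(-752\right) \left(- \frac{1}{21}\right) = \frac{752}{21}$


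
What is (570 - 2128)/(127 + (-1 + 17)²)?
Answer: -1558/383 ≈ -4.0679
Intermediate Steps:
(570 - 2128)/(127 + (-1 + 17)²) = -1558/(127 + 16²) = -1558/(127 + 256) = -1558/383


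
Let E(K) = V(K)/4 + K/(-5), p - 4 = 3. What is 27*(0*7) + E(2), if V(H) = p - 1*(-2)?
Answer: 37/20 ≈ 1.8500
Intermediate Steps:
p = 7 (p = 4 + 3 = 7)
V(H) = 9 (V(H) = 7 - 1*(-2) = 7 + 2 = 9)
E(K) = 9/4 - K/5 (E(K) = 9/4 + K/(-5) = 9*(1/4) + K*(-1/5) = 9/4 - K/5)
27*(0*7) + E(2) = 27*(0*7) + (9/4 - 1/5*2) = 27*0 + (9/4 - 2/5) = 0 + 37/20 = 37/20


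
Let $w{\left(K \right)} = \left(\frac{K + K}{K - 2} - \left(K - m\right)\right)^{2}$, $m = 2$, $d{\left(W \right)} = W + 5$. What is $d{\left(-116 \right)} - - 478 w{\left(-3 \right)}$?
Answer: $\frac{456583}{25} \approx 18263.0$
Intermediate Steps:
$d{\left(W \right)} = 5 + W$
$w{\left(K \right)} = \left(2 - K + \frac{2 K}{-2 + K}\right)^{2}$ ($w{\left(K \right)} = \left(\frac{K + K}{K - 2} - \left(-2 + K\right)\right)^{2} = \left(\frac{2 K}{-2 + K} - \left(-2 + K\right)\right)^{2} = \left(2 - K + \frac{2 K}{-2 + K}\right)^{2}$)
$d{\left(-116 \right)} - - 478 w{\left(-3 \right)} = \left(5 - 116\right) - - 478 \frac{\left(4 + \left(-3\right)^{2} - -18\right)^{2}}{\left(-2 - 3\right)^{2}} = -111 - - 478 \frac{\left(4 + 9 + 18\right)^{2}}{25} = -111 - - 478 \frac{31^{2}}{25} = -111 - - 478 \cdot \frac{1}{25} \cdot 961 = -111 - \left(-478\right) \frac{961}{25} = -111 - - \frac{459358}{25} = -111 + \frac{459358}{25} = \frac{456583}{25}$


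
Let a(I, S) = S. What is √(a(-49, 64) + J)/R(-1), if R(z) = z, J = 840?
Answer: -2*√226 ≈ -30.067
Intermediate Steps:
√(a(-49, 64) + J)/R(-1) = √(64 + 840)/(-1) = √904*(-1) = (2*√226)*(-1) = -2*√226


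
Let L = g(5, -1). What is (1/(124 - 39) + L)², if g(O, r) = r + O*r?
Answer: 259081/7225 ≈ 35.859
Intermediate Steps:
L = -6 (L = -(1 + 5) = -1*6 = -6)
(1/(124 - 39) + L)² = (1/(124 - 39) - 6)² = (1/85 - 6)² = (-509/85)² = 259081/7225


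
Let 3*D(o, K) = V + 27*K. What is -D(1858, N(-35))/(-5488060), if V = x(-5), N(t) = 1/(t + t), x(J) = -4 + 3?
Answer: -97/1152492600 ≈ -8.4165e-8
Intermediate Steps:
x(J) = -1
N(t) = 1/(2*t)
V = -1
D(o, K) = -1/3 + 9*K (D(o, K) = (-1 + 27*K)/3 = -1/3 + 9*K)
-D(1858, N(-35))/(-5488060) = -(-1/3 + 9*((1/2)/(-35)))/(-5488060) = -(-1/3 + 9*((1/2)*(-1/35)))*(-1)/5488060 = -(-1/3 + 9*(-1/70))*(-1)/5488060 = -(-1/3 - 9/70)*(-1)/5488060 = -(-97)*(-1)/(210*5488060) = -1*97/1152492600 = -97/1152492600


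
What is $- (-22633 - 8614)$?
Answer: $31247$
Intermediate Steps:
$- (-22633 - 8614) = \left(-1\right) \left(-31247\right) = 31247$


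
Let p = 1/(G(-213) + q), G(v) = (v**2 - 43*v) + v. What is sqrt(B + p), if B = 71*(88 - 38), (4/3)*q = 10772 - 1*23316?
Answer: sqrt(7159067248857)/44907 ≈ 59.582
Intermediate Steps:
G(v) = v**2 - 42*v
q = -9408 (q = 3*(10772 - 1*23316)/4 = 3*(10772 - 23316)/4 = (3/4)*(-12544) = -9408)
p = 1/44907 (p = 1/(-213*(-42 - 213) - 9408) = 1/(-213*(-255) - 9408) = 1/(54315 - 9408) = 1/44907 ≈ 2.2268e-5)
B = 3550 (B = 71*50 = 3550)
sqrt(B + p) = sqrt(3550 + 1/44907) = sqrt(159419851/44907) = sqrt(7159067248857)/44907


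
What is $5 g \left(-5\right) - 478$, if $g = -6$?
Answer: $-328$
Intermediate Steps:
$5 g \left(-5\right) - 478 = 5 \left(-6\right) \left(-5\right) - 478 = \left(-30\right) \left(-5\right) - 478 = 150 - 478 = -328$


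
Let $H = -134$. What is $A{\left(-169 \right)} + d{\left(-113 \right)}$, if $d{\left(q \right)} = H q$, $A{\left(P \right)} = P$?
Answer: $14973$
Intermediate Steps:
$d{\left(q \right)} = - 134 q$
$A{\left(-169 \right)} + d{\left(-113 \right)} = -169 - -15142 = -169 + 15142 = 14973$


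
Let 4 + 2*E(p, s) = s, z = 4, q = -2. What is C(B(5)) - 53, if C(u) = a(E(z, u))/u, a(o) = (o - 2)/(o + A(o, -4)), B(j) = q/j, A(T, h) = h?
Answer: -3391/62 ≈ -54.694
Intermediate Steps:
E(p, s) = -2 + s/2
B(j) = -2/j
a(o) = (-2 + o)/(-4 + o) (a(o) = (o - 2)/(o - 4) = (-2 + o)/(-4 + o))
C(u) = (-4 + u/2)/(u*(-6 + u/2)) (C(u) = ((-2 + (-2 + u/2))/(-4 + (-2 + u/2)))/u = ((-4 + u/2)/(-6 + u/2))/u = (-4 + u/2)/(u*(-6 + u/2)))
C(B(5)) - 53 = (-8 - 2/5)/(((-2/5))*(-12 - 2/5)) - 53 = (-8 - 2*⅕)/(((-2*⅕))*(-12 - 2*⅕)) - 53 = (-8 - ⅖)/((-⅖)*(-12 - ⅖)) - 53 = -5/2*(-42/5)/(-62/5) - 53 = -5/2*(-5/62)*(-42/5) - 53 = -105/62 - 53 = -3391/62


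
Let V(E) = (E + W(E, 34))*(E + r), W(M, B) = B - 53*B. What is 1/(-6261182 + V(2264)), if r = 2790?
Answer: -1/3754398 ≈ -2.6635e-7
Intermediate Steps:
W(M, B) = -52*B
V(E) = (-1768 + E)*(2790 + E) (V(E) = (E - 52*34)*(E + 2790) = (E - 1768)*(2790 + E) = (-1768 + E)*(2790 + E))
1/(-6261182 + V(2264)) = 1/(-6261182 + (-4932720 + 2264² + 1022*2264)) = 1/(-6261182 + (-4932720 + 5125696 + 2313808)) = 1/(-6261182 + 2506784) = 1/(-3754398) = -1/3754398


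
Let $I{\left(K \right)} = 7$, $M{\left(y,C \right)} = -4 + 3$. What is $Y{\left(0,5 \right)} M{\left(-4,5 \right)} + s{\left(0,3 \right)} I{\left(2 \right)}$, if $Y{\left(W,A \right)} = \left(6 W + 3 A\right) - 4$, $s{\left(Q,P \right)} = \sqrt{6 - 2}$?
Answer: $3$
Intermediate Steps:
$M{\left(y,C \right)} = -1$
$s{\left(Q,P \right)} = 2$ ($s{\left(Q,P \right)} = \sqrt{4} = 2$)
$Y{\left(W,A \right)} = -4 + 3 A + 6 W$ ($Y{\left(W,A \right)} = \left(3 A + 6 W\right) - 4 = -4 + 3 A + 6 W$)
$Y{\left(0,5 \right)} M{\left(-4,5 \right)} + s{\left(0,3 \right)} I{\left(2 \right)} = \left(-4 + 3 \cdot 5 + 6 \cdot 0\right) \left(-1\right) + 2 \cdot 7 = \left(-4 + 15 + 0\right) \left(-1\right) + 14 = 11 \left(-1\right) + 14 = -11 + 14 = 3$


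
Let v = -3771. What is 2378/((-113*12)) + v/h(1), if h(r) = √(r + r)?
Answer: -1189/678 - 3771*√2/2 ≈ -2668.3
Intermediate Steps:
h(r) = √2*√r (h(r) = √(2*r) = √2*√r)
2378/((-113*12)) + v/h(1) = 2378/((-113*12)) - 3771*√2/2 = 2378/(-1356) - 3771*√2/2 = 2378*(-1/1356) - 3771*√2/2 = -1189/678 - 3771*√2/2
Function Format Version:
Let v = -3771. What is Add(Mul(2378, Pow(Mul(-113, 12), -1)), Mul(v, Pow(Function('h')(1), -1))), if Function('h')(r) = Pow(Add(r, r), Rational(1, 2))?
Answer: Add(Rational(-1189, 678), Mul(Rational(-3771, 2), Pow(2, Rational(1, 2)))) ≈ -2668.3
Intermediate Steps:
Function('h')(r) = Mul(Pow(2, Rational(1, 2)), Pow(r, Rational(1, 2))) (Function('h')(r) = Pow(Mul(2, r), Rational(1, 2)) = Mul(Pow(2, Rational(1, 2)), Pow(r, Rational(1, 2))))
Add(Mul(2378, Pow(Mul(-113, 12), -1)), Mul(v, Pow(Function('h')(1), -1))) = Add(Mul(2378, Pow(Mul(-113, 12), -1)), Mul(-3771, Pow(Mul(Pow(2, Rational(1, 2)), Pow(1, Rational(1, 2))), -1))) = Add(Mul(2378, Pow(-1356, -1)), Mul(-3771, Pow(Mul(Pow(2, Rational(1, 2)), 1), -1))) = Add(Mul(2378, Rational(-1, 1356)), Mul(-3771, Pow(Pow(2, Rational(1, 2)), -1))) = Add(Rational(-1189, 678), Mul(-3771, Mul(Rational(1, 2), Pow(2, Rational(1, 2))))) = Add(Rational(-1189, 678), Mul(Rational(-3771, 2), Pow(2, Rational(1, 2))))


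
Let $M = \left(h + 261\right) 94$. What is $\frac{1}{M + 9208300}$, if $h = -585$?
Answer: $\frac{1}{9177844} \approx 1.0896 \cdot 10^{-7}$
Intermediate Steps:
$M = -30456$ ($M = \left(-585 + 261\right) 94 = \left(-324\right) 94 = -30456$)
$\frac{1}{M + 9208300} = \frac{1}{-30456 + 9208300} = \frac{1}{9177844}$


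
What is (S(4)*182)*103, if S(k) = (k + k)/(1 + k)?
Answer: 149968/5 ≈ 29994.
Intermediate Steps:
S(k) = 2*k/(1 + k) (S(k) = (2*k)/(1 + k) = 2*k/(1 + k))
(S(4)*182)*103 = ((2*4/(1 + 4))*182)*103 = ((2*4/5)*182)*103 = ((2*4*(1/5))*182)*103 = ((8/5)*182)*103 = (1456/5)*103 = 149968/5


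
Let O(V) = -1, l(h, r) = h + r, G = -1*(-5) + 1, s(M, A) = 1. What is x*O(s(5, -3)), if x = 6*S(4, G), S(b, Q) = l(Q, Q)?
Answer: -72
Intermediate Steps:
G = 6 (G = 5 + 1 = 6)
S(b, Q) = 2*Q (S(b, Q) = Q + Q = 2*Q)
x = 72 (x = 6*(2*6) = 6*12 = 72)
x*O(s(5, -3)) = 72*(-1) = -72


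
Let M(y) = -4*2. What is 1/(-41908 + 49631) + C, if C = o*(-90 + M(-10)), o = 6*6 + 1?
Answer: -28003597/7723 ≈ -3626.0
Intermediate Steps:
M(y) = -8
o = 37 (o = 36 + 1 = 37)
C = -3626 (C = 37*(-90 - 8) = 37*(-98) = -3626)
1/(-41908 + 49631) + C = 1/(-41908 + 49631) - 3626 = 1/7723 - 3626 = -28003597/7723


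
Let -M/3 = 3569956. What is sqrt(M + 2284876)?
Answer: 4*I*sqrt(526562) ≈ 2902.6*I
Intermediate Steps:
M = -10709868 (M = -3*3569956 = -10709868)
sqrt(M + 2284876) = sqrt(-10709868 + 2284876) = sqrt(-8424992) = 4*I*sqrt(526562)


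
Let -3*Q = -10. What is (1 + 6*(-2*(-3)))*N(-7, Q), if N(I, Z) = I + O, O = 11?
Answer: 148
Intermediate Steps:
Q = 10/3 (Q = -⅓*(-10) = 10/3 ≈ 3.3333)
N(I, Z) = 11 + I (N(I, Z) = I + 11 = 11 + I)
(1 + 6*(-2*(-3)))*N(-7, Q) = (1 + 6*(-2*(-3)))*(11 - 7) = (1 + 6*6)*4 = (1 + 36)*4 = 37*4 = 148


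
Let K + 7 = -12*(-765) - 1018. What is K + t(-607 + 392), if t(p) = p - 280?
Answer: 7660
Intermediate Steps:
t(p) = -280 + p
K = 8155 (K = -7 + (-12*(-765) - 1018) = -7 + (9180 - 1018) = -7 + 8162 = 8155)
K + t(-607 + 392) = 8155 + (-280 + (-607 + 392)) = 8155 + (-280 - 215) = 8155 - 495 = 7660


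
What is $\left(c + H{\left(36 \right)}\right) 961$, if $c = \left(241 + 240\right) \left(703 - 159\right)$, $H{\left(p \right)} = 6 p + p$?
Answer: $251701276$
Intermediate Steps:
$H{\left(p \right)} = 7 p$
$c = 261664$ ($c = 481 \cdot 544 = 261664$)
$\left(c + H{\left(36 \right)}\right) 961 = \left(261664 + 7 \cdot 36\right) 961 = \left(261664 + 252\right) 961 = 261916 \cdot 961 = 251701276$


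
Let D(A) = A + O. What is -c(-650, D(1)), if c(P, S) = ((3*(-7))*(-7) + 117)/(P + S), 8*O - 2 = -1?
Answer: 2112/5191 ≈ 0.40686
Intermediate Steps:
O = 1/8 (O = 1/4 + (1/8)*(-1) = 1/4 - 1/8 = 1/8 ≈ 0.12500)
D(A) = 1/8 + A (D(A) = A + 1/8 = 1/8 + A)
c(P, S) = 264/(P + S) (c(P, S) = (-21*(-7) + 117)/(P + S) = (147 + 117)/(P + S) = 264/(P + S))
-c(-650, D(1)) = -264/(-650 + (1/8 + 1)) = -264/(-650 + 9/8) = -264/(-5191/8) = -264*(-8)/5191 = -1*(-2112/5191) = 2112/5191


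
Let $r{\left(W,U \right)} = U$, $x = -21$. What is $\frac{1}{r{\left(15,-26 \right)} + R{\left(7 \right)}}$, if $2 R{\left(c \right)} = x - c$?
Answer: $- \frac{1}{40} \approx -0.025$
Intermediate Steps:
$R{\left(c \right)} = - \frac{21}{2} - \frac{c}{2}$ ($R{\left(c \right)} = \frac{-21 - c}{2} = - \frac{21}{2} - \frac{c}{2}$)
$\frac{1}{r{\left(15,-26 \right)} + R{\left(7 \right)}} = \frac{1}{-26 - 14} = \frac{1}{-40} = - \frac{1}{40}$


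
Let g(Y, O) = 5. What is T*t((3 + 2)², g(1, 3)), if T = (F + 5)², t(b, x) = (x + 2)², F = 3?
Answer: 3136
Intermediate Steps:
t(b, x) = (2 + x)²
T = 64 (T = (3 + 5)² = 8² = 64)
T*t((3 + 2)², g(1, 3)) = 64*(2 + 5)² = 64*7² = 64*49 = 3136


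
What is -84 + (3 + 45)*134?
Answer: 6348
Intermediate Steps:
-84 + (3 + 45)*134 = -84 + 48*134 = -84 + 6432 = 6348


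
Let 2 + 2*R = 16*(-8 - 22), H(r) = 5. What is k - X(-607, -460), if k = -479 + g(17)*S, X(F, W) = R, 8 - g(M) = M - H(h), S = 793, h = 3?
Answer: -3410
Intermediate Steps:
g(M) = 13 - M (g(M) = 8 - (M - 1*5) = 8 - (M - 5) = 8 - (-5 + M) = 8 + (5 - M) = 13 - M)
R = -241 (R = -1 + (16*(-8 - 22))/2 = -1 + (16*(-30))/2 = -1 + (½)*(-480) = -1 - 240 = -241)
X(F, W) = -241
k = -3651 (k = -479 + (13 - 1*17)*793 = -479 + (13 - 17)*793 = -479 - 4*793 = -479 - 3172 = -3651)
k - X(-607, -460) = -3651 - 1*(-241) = -3651 + 241 = -3410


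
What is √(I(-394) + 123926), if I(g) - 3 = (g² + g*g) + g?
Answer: 249*√7 ≈ 658.79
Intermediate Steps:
I(g) = 3 + g + 2*g² (I(g) = 3 + ((g² + g*g) + g) = 3 + ((g² + g²) + g) = 3 + (2*g² + g) = 3 + (g + 2*g²) = 3 + g + 2*g²)
√(I(-394) + 123926) = √((3 - 394 + 2*(-394)²) + 123926) = √((3 - 394 + 2*155236) + 123926) = √((3 - 394 + 310472) + 123926) = √(310081 + 123926) = √434007 = 249*√7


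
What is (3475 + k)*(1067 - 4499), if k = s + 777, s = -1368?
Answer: -9897888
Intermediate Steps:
k = -591 (k = -1368 + 777 = -591)
(3475 + k)*(1067 - 4499) = (3475 - 591)*(1067 - 4499) = 2884*(-3432) = -9897888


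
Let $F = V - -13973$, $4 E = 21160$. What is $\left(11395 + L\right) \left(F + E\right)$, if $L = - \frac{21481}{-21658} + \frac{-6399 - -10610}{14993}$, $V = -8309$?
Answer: $\frac{20268073188135177}{162359197} \approx 1.2483 \cdot 10^{8}$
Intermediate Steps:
$E = 5290$ ($E = \frac{1}{4} \cdot 21160 = 5290$)
$L = \frac{413266471}{324718394}$ ($L = \left(-21481\right) \left(- \frac{1}{21658}\right) + \left(-6399 + 10610\right) \frac{1}{14993} = \frac{21481}{21658} + 4211 \cdot \frac{1}{14993} = \frac{21481}{21658} + \frac{4211}{14993} = \frac{413266471}{324718394} \approx 1.2727$)
$F = 5664$ ($F = -8309 - -13973 = -8309 + 13973 = 5664$)
$\left(11395 + L\right) \left(F + E\right) = \left(11395 + \frac{413266471}{324718394}\right) \left(5664 + 5290\right) = \frac{3700579366101}{324718394} \cdot 10954 = \frac{20268073188135177}{162359197}$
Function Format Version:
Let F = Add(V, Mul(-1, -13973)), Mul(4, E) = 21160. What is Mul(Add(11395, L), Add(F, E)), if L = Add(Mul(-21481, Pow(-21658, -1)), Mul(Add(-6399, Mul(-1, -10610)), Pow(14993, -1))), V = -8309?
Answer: Rational(20268073188135177, 162359197) ≈ 1.2483e+8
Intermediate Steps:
E = 5290 (E = Mul(Rational(1, 4), 21160) = 5290)
L = Rational(413266471, 324718394) (L = Add(Mul(-21481, Rational(-1, 21658)), Mul(Add(-6399, 10610), Rational(1, 14993))) = Add(Rational(21481, 21658), Mul(4211, Rational(1, 14993))) = Add(Rational(21481, 21658), Rational(4211, 14993)) = Rational(413266471, 324718394) ≈ 1.2727)
F = 5664 (F = Add(-8309, Mul(-1, -13973)) = Add(-8309, 13973) = 5664)
Mul(Add(11395, L), Add(F, E)) = Mul(Add(11395, Rational(413266471, 324718394)), Add(5664, 5290)) = Mul(Rational(3700579366101, 324718394), 10954) = Rational(20268073188135177, 162359197)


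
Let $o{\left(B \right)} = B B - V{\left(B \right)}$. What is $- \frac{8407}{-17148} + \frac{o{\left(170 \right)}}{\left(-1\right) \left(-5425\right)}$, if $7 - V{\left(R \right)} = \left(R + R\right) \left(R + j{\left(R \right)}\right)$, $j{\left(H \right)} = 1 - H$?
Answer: $\frac{17641789}{3000900} \approx 5.8788$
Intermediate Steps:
$V{\left(R \right)} = 7 - 2 R$ ($V{\left(R \right)} = 7 - \left(R + R\right) \left(R - \left(-1 + R\right)\right) = 7 - 2 R 1 = 7 - 2 R$)
$o{\left(B \right)} = -7 + B^{2} + 2 B$ ($o{\left(B \right)} = B B - \left(7 - 2 B\right) = B^{2} + \left(-7 + 2 B\right) = -7 + B^{2} + 2 B$)
$- \frac{8407}{-17148} + \frac{o{\left(170 \right)}}{\left(-1\right) \left(-5425\right)} = - \frac{8407}{-17148} + \frac{-7 + 170^{2} + 2 \cdot 170}{\left(-1\right) \left(-5425\right)} = \left(-8407\right) \left(- \frac{1}{17148}\right) + \frac{-7 + 28900 + 340}{5425} = \frac{8407}{17148} + 29233 \cdot \frac{1}{5425} = \frac{8407}{17148} + \frac{943}{175} = \frac{17641789}{3000900}$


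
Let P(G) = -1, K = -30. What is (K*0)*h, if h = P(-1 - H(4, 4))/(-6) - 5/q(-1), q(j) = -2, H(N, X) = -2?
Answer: 0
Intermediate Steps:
h = 8/3 (h = -1/(-6) - 5/(-2) = -1*(-⅙) - 5*(-½) = ⅙ + 5/2 = 8/3 ≈ 2.6667)
(K*0)*h = -30*0*(8/3) = 0*(8/3) = 0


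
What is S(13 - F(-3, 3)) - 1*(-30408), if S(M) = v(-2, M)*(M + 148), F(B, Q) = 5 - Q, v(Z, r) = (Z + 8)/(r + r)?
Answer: 334965/11 ≈ 30451.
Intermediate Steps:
v(Z, r) = (8 + Z)/(2*r) (v(Z, r) = (8 + Z)/((2*r)) = (8 + Z)*(1/(2*r)) = (8 + Z)/(2*r))
S(M) = 3*(148 + M)/M (S(M) = ((8 - 2)/(2*M))*(M + 148) = ((½)*6/M)*(148 + M) = (3/M)*(148 + M) = 3*(148 + M)/M)
S(13 - F(-3, 3)) - 1*(-30408) = (3 + 444/(13 - (5 - 1*3))) - 1*(-30408) = (3 + 444/(13 - (5 - 3))) + 30408 = (3 + 444/(13 - 1*2)) + 30408 = (3 + 444/(13 - 2)) + 30408 = (3 + 444/11) + 30408 = 477/11 + 30408 = 334965/11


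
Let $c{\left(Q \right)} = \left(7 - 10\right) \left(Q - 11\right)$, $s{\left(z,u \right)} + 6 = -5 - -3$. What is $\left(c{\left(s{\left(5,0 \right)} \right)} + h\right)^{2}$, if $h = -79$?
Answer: $484$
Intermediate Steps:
$s{\left(z,u \right)} = -8$ ($s{\left(z,u \right)} = -6 - 2 = -8$)
$c{\left(Q \right)} = 33 - 3 Q$ ($c{\left(Q \right)} = - 3 \left(-11 + Q\right) = 33 - 3 Q$)
$\left(c{\left(s{\left(5,0 \right)} \right)} + h\right)^{2} = \left(\left(33 - -24\right) - 79\right)^{2} = \left(\left(33 + 24\right) - 79\right)^{2} = \left(57 - 79\right)^{2} = \left(-22\right)^{2} = 484$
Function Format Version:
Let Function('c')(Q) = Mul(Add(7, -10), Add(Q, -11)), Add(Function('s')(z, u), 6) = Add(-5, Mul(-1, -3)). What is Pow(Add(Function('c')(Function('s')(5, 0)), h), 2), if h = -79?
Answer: 484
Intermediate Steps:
Function('s')(z, u) = -8 (Function('s')(z, u) = Add(-6, Add(-5, Mul(-1, -3))) = Add(-6, Add(-5, 3)) = Add(-6, -2) = -8)
Function('c')(Q) = Add(33, Mul(-3, Q)) (Function('c')(Q) = Mul(-3, Add(-11, Q)) = Add(33, Mul(-3, Q)))
Pow(Add(Function('c')(Function('s')(5, 0)), h), 2) = Pow(Add(Add(33, Mul(-3, -8)), -79), 2) = Pow(Add(Add(33, 24), -79), 2) = Pow(Add(57, -79), 2) = Pow(-22, 2) = 484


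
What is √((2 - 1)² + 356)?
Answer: √357 ≈ 18.894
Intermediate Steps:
√((2 - 1)² + 356) = √(1² + 356) = √(1 + 356) = √357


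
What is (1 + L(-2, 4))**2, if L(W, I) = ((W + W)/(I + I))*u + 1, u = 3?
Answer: 1/4 ≈ 0.25000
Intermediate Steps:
L(W, I) = 1 + 3*W/I (L(W, I) = ((W + W)/(I + I))*3 + 1 = ((2*W)/((2*I)))*3 + 1 = ((2*W)*(1/(2*I)))*3 + 1 = (W/I)*3 + 1 = 3*W/I + 1 = 1 + 3*W/I)
(1 + L(-2, 4))**2 = (1 + (4 + 3*(-2))/4)**2 = (1 + (4 - 6)/4)**2 = (1 + (1/4)*(-2))**2 = (1 - 1/2)**2 = (1/2)**2 = 1/4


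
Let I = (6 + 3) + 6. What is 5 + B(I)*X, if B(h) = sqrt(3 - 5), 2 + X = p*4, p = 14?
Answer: 5 + 54*I*sqrt(2) ≈ 5.0 + 76.368*I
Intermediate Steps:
X = 54 (X = -2 + 14*4 = -2 + 56 = 54)
I = 15 (I = 9 + 6 = 15)
B(h) = I*sqrt(2) (B(h) = sqrt(-2) = I*sqrt(2))
5 + B(I)*X = 5 + (I*sqrt(2))*54 = 5 + 54*I*sqrt(2)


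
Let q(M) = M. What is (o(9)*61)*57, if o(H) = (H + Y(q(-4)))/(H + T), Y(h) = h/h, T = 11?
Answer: 3477/2 ≈ 1738.5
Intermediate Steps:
Y(h) = 1
o(H) = (1 + H)/(11 + H) (o(H) = (H + 1)/(H + 11) = (1 + H)/(11 + H))
(o(9)*61)*57 = (((1 + 9)/(11 + 9))*61)*57 = ((10/20)*61)*57 = (((1/20)*10)*61)*57 = ((½)*61)*57 = (61/2)*57 = 3477/2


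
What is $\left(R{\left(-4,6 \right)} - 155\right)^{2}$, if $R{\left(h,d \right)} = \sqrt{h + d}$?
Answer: $\left(155 - \sqrt{2}\right)^{2} \approx 23589.0$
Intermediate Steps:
$R{\left(h,d \right)} = \sqrt{d + h}$
$\left(R{\left(-4,6 \right)} - 155\right)^{2} = \left(\sqrt{6 - 4} - 155\right)^{2} = \left(\sqrt{2} - 155\right)^{2} = \left(-155 + \sqrt{2}\right)^{2}$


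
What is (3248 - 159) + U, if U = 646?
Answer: 3735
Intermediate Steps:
(3248 - 159) + U = (3248 - 159) + 646 = 3089 + 646 = 3735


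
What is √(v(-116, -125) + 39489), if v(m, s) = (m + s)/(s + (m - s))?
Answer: √132847985/58 ≈ 198.72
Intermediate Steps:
v(m, s) = (m + s)/m
√(v(-116, -125) + 39489) = √((-116 - 125)/(-116) + 39489) = √(-1/116*(-241) + 39489) = √(241/116 + 39489) = √(4580965/116) = √132847985/58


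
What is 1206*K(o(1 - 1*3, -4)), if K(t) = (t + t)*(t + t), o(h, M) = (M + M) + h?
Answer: 482400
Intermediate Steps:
o(h, M) = h + 2*M (o(h, M) = 2*M + h = h + 2*M)
K(t) = 4*t**2 (K(t) = (2*t)*(2*t) = 4*t**2)
1206*K(o(1 - 1*3, -4)) = 1206*(4*((1 - 1*3) + 2*(-4))**2) = 1206*(4*((1 - 3) - 8)**2) = 1206*(4*(-2 - 8)**2) = 1206*(4*(-10)**2) = 1206*(4*100) = 1206*400 = 482400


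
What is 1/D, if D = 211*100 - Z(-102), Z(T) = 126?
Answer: 1/20974 ≈ 4.7678e-5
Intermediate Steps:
D = 20974 (D = 211*100 - 1*126 = 21100 - 126 = 20974)
1/D = 1/20974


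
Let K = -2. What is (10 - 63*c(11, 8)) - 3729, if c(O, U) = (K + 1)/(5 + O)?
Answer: -59441/16 ≈ -3715.1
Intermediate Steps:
c(O, U) = -1/(5 + O) (c(O, U) = (-2 + 1)/(5 + O) = -1/(5 + O))
(10 - 63*c(11, 8)) - 3729 = (10 - (-63)/(5 + 11)) - 3729 = (10 - (-63)/16) - 3729 = (10 - 63*(-1/16)) - 3729 = (10 + 63/16) - 3729 = 223/16 - 3729 = -59441/16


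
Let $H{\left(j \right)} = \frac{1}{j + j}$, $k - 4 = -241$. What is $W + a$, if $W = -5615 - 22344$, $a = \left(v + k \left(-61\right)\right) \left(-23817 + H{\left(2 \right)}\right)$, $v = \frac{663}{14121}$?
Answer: $- \frac{1620845245123}{4707} \approx -3.4435 \cdot 10^{8}$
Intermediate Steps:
$k = -237$ ($k = 4 - 241 = -237$)
$H{\left(j \right)} = \frac{1}{2 j}$
$v = \frac{221}{4707}$ ($v = 663 \cdot \frac{1}{14121} = \frac{221}{4707} \approx 0.046951$)
$a = - \frac{1620713642110}{4707}$ ($a = \left(\frac{221}{4707} - -14457\right) \left(-23817 + \frac{1}{2 \cdot 2}\right) = \left(\frac{221}{4707} + 14457\right) \left(-23817 + \frac{1}{2} \cdot \frac{1}{2}\right) = \frac{68049320 \left(-23817 + \frac{1}{4}\right)}{4707} = \frac{68049320}{4707} \left(- \frac{95267}{4}\right) = - \frac{1620713642110}{4707} \approx -3.4432 \cdot 10^{8}$)
$W = -27959$
$W + a = -27959 - \frac{1620713642110}{4707} = - \frac{1620845245123}{4707}$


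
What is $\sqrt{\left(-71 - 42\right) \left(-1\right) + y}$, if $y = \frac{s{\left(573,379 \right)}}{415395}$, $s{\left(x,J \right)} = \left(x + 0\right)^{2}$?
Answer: $\frac{2 \sqrt{60601468845}}{46155} \approx 10.667$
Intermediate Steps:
$s{\left(x,J \right)} = x^{2}$
$y = \frac{36481}{46155}$ ($y = \frac{573^{2}}{415395} = 328329 \cdot \frac{1}{415395} = \frac{36481}{46155} \approx 0.7904$)
$\sqrt{\left(-71 - 42\right) \left(-1\right) + y} = \sqrt{\left(-71 - 42\right) \left(-1\right) + \frac{36481}{46155}} = \sqrt{\left(-113\right) \left(-1\right) + \frac{36481}{46155}} = \sqrt{113 + \frac{36481}{46155}} = \sqrt{\frac{5251996}{46155}} = \frac{2 \sqrt{60601468845}}{46155}$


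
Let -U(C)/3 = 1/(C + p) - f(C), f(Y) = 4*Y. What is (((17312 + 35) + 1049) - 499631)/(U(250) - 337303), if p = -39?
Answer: 101540585/70537936 ≈ 1.4395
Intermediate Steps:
U(C) = -3/(-39 + C) + 12*C (U(C) = -3*(1/(C - 39) - 4*C) = -3*(1/(-39 + C) - 4*C) = -3/(-39 + C) + 12*C)
(((17312 + 35) + 1049) - 499631)/(U(250) - 337303) = (((17312 + 35) + 1049) - 499631)/(3*(-1 - 156*250 + 4*250²)/(-39 + 250) - 337303) = ((17347 + 1049) - 499631)/(3*(-1 - 39000 + 4*62500)/211 - 337303) = (18396 - 499631)/(3*(1/211)*(-1 - 39000 + 250000) - 337303) = -481235/(3*(1/211)*210999 - 337303) = -481235/(632997/211 - 337303) = -481235/(-70537936/211) = -481235*(-211/70537936) = 101540585/70537936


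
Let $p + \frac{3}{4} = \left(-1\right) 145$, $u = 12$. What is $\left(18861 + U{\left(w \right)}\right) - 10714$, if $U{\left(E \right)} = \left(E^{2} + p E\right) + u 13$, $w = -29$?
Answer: $\frac{53483}{4} \approx 13371.0$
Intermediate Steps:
$p = - \frac{583}{4}$ ($p = - \frac{3}{4} - 145 = - \frac{583}{4} \approx -145.75$)
$U{\left(E \right)} = 156 + E^{2} - \frac{583 E}{4}$ ($U{\left(E \right)} = \left(E^{2} - \frac{583 E}{4}\right) + 12 \cdot 13 = \left(E^{2} - \frac{583 E}{4}\right) + 156 = 156 + E^{2} - \frac{583 E}{4}$)
$\left(18861 + U{\left(w \right)}\right) - 10714 = \left(18861 + \left(156 + \left(-29\right)^{2} - - \frac{16907}{4}\right)\right) - 10714 = \left(18861 + \left(156 + 841 + \frac{16907}{4}\right)\right) - 10714 = \left(18861 + \frac{20895}{4}\right) - 10714 = \frac{96339}{4} - 10714 = \frac{53483}{4}$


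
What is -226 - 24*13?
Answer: -538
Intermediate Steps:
-226 - 24*13 = -226 - 6*52 = -226 - 312 = -538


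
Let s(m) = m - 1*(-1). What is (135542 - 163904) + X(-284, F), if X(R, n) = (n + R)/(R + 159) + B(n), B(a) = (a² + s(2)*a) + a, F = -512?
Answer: 28967546/125 ≈ 2.3174e+5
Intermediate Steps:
s(m) = 1 + m (s(m) = m + 1 = 1 + m)
B(a) = a² + 4*a (B(a) = (a² + (1 + 2)*a) + a = (a² + 3*a) + a = a² + 4*a)
X(R, n) = n*(4 + n) + (R + n)/(159 + R) (X(R, n) = (n + R)/(R + 159) + n*(4 + n) = (R + n)/(159 + R) + n*(4 + n) = n*(4 + n) + (R + n)/(159 + R))
(135542 - 163904) + X(-284, F) = (135542 - 163904) + (-284 - 512 + 159*(-512)*(4 - 512) - 284*(-512)*(4 - 512))/(159 - 284) = -28362 + (-284 - 512 + 159*(-512)*(-508) - 284*(-512)*(-508))/(-125) = -28362 - (-284 - 512 + 41355264 - 73867264)/125 = -28362 - 1/125*(-32512796) = -28362 + 32512796/125 = 28967546/125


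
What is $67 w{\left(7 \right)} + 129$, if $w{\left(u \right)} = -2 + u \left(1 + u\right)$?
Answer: $3747$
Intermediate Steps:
$67 w{\left(7 \right)} + 129 = 67 \left(-2 + 7 + 7^{2}\right) + 129 = 67 \left(-2 + 7 + 49\right) + 129 = 67 \cdot 54 + 129 = 3618 + 129 = 3747$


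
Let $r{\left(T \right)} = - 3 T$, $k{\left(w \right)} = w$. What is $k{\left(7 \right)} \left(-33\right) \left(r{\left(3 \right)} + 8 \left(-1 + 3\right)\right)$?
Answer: $-1617$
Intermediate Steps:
$k{\left(7 \right)} \left(-33\right) \left(r{\left(3 \right)} + 8 \left(-1 + 3\right)\right) = 7 \left(-33\right) \left(\left(-3\right) 3 + 8 \left(-1 + 3\right)\right) = - 231 \left(-9 + 8 \cdot 2\right) = - 231 \left(-9 + 16\right) = \left(-231\right) 7 = -1617$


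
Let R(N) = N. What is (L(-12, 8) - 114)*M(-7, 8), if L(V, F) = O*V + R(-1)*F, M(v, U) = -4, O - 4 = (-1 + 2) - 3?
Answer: 584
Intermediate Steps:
O = 2 (O = 4 + ((-1 + 2) - 3) = 4 + (1 - 3) = 4 - 2 = 2)
L(V, F) = -F + 2*V (L(V, F) = 2*V - F = -F + 2*V)
(L(-12, 8) - 114)*M(-7, 8) = ((-1*8 + 2*(-12)) - 114)*(-4) = ((-8 - 24) - 114)*(-4) = (-32 - 114)*(-4) = -146*(-4) = 584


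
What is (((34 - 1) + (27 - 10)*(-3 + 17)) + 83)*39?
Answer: 13806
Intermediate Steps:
(((34 - 1) + (27 - 10)*(-3 + 17)) + 83)*39 = ((33 + 17*14) + 83)*39 = ((33 + 238) + 83)*39 = (271 + 83)*39 = 354*39 = 13806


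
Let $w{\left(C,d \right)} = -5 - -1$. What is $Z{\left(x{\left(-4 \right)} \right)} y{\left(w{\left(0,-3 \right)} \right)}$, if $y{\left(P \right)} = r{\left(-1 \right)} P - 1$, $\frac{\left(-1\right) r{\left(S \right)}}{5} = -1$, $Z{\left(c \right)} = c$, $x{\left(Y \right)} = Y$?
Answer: $84$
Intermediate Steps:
$w{\left(C,d \right)} = -4$ ($w{\left(C,d \right)} = -5 + 1 = -4$)
$r{\left(S \right)} = 5$ ($r{\left(S \right)} = \left(-5\right) \left(-1\right) = 5$)
$y{\left(P \right)} = -1 + 5 P$ ($y{\left(P \right)} = 5 P - 1 = -1 + 5 P$)
$Z{\left(x{\left(-4 \right)} \right)} y{\left(w{\left(0,-3 \right)} \right)} = - 4 \left(-1 + 5 \left(-4\right)\right) = - 4 \left(-1 - 20\right) = \left(-4\right) \left(-21\right) = 84$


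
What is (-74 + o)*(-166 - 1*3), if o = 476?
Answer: -67938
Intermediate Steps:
(-74 + o)*(-166 - 1*3) = (-74 + 476)*(-166 - 1*3) = 402*(-166 - 3) = 402*(-169) = -67938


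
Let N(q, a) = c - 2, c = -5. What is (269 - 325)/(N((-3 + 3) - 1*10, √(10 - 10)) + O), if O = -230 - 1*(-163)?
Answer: 28/37 ≈ 0.75676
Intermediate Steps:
N(q, a) = -7 (N(q, a) = -5 - 2 = -7)
O = -67 (O = -230 + 163 = -67)
(269 - 325)/(N((-3 + 3) - 1*10, √(10 - 10)) + O) = (269 - 325)/(-7 - 67) = -56/(-74) = -56*(-1/74) = 28/37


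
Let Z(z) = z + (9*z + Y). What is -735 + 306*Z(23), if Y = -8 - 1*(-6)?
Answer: 69033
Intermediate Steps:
Y = -2 (Y = -8 + 6 = -2)
Z(z) = -2 + 10*z (Z(z) = z + (9*z - 2) = z + (-2 + 9*z) = -2 + 10*z)
-735 + 306*Z(23) = -735 + 306*(-2 + 10*23) = -735 + 306*(-2 + 230) = -735 + 306*228 = -735 + 69768 = 69033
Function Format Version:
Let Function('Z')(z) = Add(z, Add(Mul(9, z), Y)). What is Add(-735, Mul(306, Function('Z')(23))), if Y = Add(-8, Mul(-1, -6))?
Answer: 69033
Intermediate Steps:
Y = -2 (Y = Add(-8, 6) = -2)
Function('Z')(z) = Add(-2, Mul(10, z)) (Function('Z')(z) = Add(z, Add(Mul(9, z), -2)) = Add(z, Add(-2, Mul(9, z))) = Add(-2, Mul(10, z)))
Add(-735, Mul(306, Function('Z')(23))) = Add(-735, Mul(306, Add(-2, Mul(10, 23)))) = Add(-735, Mul(306, Add(-2, 230))) = Add(-735, Mul(306, 228)) = Add(-735, 69768) = 69033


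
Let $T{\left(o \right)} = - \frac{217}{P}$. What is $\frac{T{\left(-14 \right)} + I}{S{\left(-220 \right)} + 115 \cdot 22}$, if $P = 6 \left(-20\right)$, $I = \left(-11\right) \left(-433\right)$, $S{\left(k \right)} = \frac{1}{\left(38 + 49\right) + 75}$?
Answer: $\frac{15437979}{8197220} \approx 1.8833$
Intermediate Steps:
$S{\left(k \right)} = \frac{1}{162}$ ($S{\left(k \right)} = \frac{1}{87 + 75} = \frac{1}{162}$)
$I = 4763$
$P = -120$
$T{\left(o \right)} = \frac{217}{120}$ ($T{\left(o \right)} = - \frac{217}{-120} = \left(-217\right) \left(- \frac{1}{120}\right) = \frac{217}{120}$)
$\frac{T{\left(-14 \right)} + I}{S{\left(-220 \right)} + 115 \cdot 22} = \frac{\frac{217}{120} + 4763}{\frac{1}{162} + 115 \cdot 22} = \frac{571777}{120 \left(\frac{1}{162} + 2530\right)} = \frac{571777}{120 \cdot \frac{409861}{162}} = \frac{571777}{120} \cdot \frac{162}{409861} = \frac{15437979}{8197220}$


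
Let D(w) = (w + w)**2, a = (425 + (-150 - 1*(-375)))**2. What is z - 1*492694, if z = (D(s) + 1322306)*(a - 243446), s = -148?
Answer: 252451681094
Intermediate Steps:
a = 422500 (a = (425 + (-150 + 375))**2 = (425 + 225)**2 = 650**2 = 422500)
D(w) = 4*w**2 (D(w) = (2*w)**2 = 4*w**2)
z = 252452173788 (z = (4*(-148)**2 + 1322306)*(422500 - 243446) = (4*21904 + 1322306)*179054 = (87616 + 1322306)*179054 = 1409922*179054 = 252452173788)
z - 1*492694 = 252452173788 - 1*492694 = 252452173788 - 492694 = 252451681094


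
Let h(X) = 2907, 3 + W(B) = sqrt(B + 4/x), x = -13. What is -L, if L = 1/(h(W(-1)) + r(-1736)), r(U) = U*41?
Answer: 1/68269 ≈ 1.4648e-5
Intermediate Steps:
W(B) = -3 + sqrt(-4/13 + B) (W(B) = -3 + sqrt(B + 4/(-13)) = -3 + sqrt(B + 4*(-1/13)) = -3 + sqrt(B - 4/13) = -3 + sqrt(-4/13 + B))
r(U) = 41*U
L = -1/68269 (L = 1/(2907 + 41*(-1736)) = 1/(2907 - 71176) = 1/(-68269) = -1/68269 ≈ -1.4648e-5)
-L = -1*(-1/68269) = 1/68269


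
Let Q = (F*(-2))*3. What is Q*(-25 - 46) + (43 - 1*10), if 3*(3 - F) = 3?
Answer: 885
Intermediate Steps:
F = 2 (F = 3 - ⅓*3 = 3 - 1 = 2)
Q = -12 (Q = (2*(-2))*3 = -4*3 = -12)
Q*(-25 - 46) + (43 - 1*10) = -12*(-25 - 46) + (43 - 1*10) = -12*(-71) + (43 - 10) = 852 + 33 = 885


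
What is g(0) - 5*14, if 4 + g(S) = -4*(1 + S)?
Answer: -78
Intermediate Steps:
g(S) = -8 - 4*S (g(S) = -4 - 4*(1 + S) = -4 + (-4 - 4*S) = -8 - 4*S)
g(0) - 5*14 = (-8 - 4*0) - 5*14 = (-8 + 0) - 70 = -8 - 70 = -78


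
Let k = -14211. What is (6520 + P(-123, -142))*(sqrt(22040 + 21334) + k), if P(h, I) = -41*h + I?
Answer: -162303831 + 11421*sqrt(43374) ≈ -1.5993e+8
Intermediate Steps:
P(h, I) = I - 41*h
(6520 + P(-123, -142))*(sqrt(22040 + 21334) + k) = (6520 + (-142 - 41*(-123)))*(sqrt(22040 + 21334) - 14211) = (6520 + (-142 + 5043))*(sqrt(43374) - 14211) = (6520 + 4901)*(-14211 + sqrt(43374)) = 11421*(-14211 + sqrt(43374)) = -162303831 + 11421*sqrt(43374)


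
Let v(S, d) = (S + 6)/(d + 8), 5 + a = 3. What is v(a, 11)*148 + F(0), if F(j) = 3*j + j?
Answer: 592/19 ≈ 31.158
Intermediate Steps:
F(j) = 4*j
a = -2 (a = -5 + 3 = -2)
v(S, d) = (6 + S)/(8 + d)
v(a, 11)*148 + F(0) = ((6 - 2)/(8 + 11))*148 + 4*0 = (4/19)*148 + 0 = 592/19 + 0 = 592/19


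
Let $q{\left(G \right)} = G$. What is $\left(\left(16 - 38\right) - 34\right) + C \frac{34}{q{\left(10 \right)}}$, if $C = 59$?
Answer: $\frac{723}{5} \approx 144.6$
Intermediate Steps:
$\left(\left(16 - 38\right) - 34\right) + C \frac{34}{q{\left(10 \right)}} = \left(\left(16 - 38\right) - 34\right) + 59 \cdot \frac{34}{10} = \left(-22 - 34\right) + 59 \cdot 34 \cdot \frac{1}{10} = -56 + 59 \cdot \frac{17}{5} = -56 + \frac{1003}{5} = \frac{723}{5}$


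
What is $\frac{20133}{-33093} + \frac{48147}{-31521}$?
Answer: $- \frac{82516332}{38634239} \approx -2.1358$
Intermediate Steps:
$\frac{20133}{-33093} + \frac{48147}{-31521} = 20133 \left(- \frac{1}{33093}\right) + 48147 \left(- \frac{1}{31521}\right) = - \frac{2237}{3677} - \frac{16049}{10507} = - \frac{82516332}{38634239}$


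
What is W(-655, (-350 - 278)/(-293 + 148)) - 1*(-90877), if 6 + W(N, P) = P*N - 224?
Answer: 2546495/29 ≈ 87810.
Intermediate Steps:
W(N, P) = -230 + N*P (W(N, P) = -6 + (P*N - 224) = -6 + (N*P - 224) = -6 + (-224 + N*P) = -230 + N*P)
W(-655, (-350 - 278)/(-293 + 148)) - 1*(-90877) = (-230 - 655*(-350 - 278)/(-293 + 148)) - 1*(-90877) = (-230 - (-411340)/(-145)) + 90877 = (-230 - (-411340)*(-1)/145) + 90877 = (-230 - 655*628/145) + 90877 = (-230 - 82268/29) + 90877 = -88938/29 + 90877 = 2546495/29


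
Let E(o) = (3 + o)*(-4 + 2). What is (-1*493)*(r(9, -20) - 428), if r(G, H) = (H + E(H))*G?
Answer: 148886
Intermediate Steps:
E(o) = -6 - 2*o (E(o) = (3 + o)*(-2) = -6 - 2*o)
r(G, H) = G*(-6 - H) (r(G, H) = (H + (-6 - 2*H))*G = (-6 - H)*G = G*(-6 - H))
(-1*493)*(r(9, -20) - 428) = (-1*493)*(9*(-6 - 1*(-20)) - 428) = -493*(9*(-6 + 20) - 428) = -493*(9*14 - 428) = -493*(126 - 428) = -493*(-302) = 148886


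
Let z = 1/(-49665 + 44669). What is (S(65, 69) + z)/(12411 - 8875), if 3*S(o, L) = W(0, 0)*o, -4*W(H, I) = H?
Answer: -1/17665856 ≈ -5.6606e-8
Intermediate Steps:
z = -1/4996 (z = 1/(-4996) = -1/4996 ≈ -0.00020016)
W(H, I) = -H/4
S(o, L) = 0 (S(o, L) = ((-¼*0)*o)/3 = (0*o)/3 = (⅓)*0 = 0)
(S(65, 69) + z)/(12411 - 8875) = (0 - 1/4996)/(12411 - 8875) = -1/4996/3536 = -1/4996*1/3536 = -1/17665856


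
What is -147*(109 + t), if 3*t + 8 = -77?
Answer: -11858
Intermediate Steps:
t = -85/3 (t = -8/3 + (1/3)*(-77) = -8/3 - 77/3 = -85/3 ≈ -28.333)
-147*(109 + t) = -147*(109 - 85/3) = -147*242/3 = -11858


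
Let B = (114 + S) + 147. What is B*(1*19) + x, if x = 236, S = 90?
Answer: 6905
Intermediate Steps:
B = 351 (B = (114 + 90) + 147 = 204 + 147 = 351)
B*(1*19) + x = 351*(1*19) + 236 = 351*19 + 236 = 6669 + 236 = 6905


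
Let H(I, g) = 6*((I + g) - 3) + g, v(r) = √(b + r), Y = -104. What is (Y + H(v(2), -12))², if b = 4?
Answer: 42652 - 2472*√6 ≈ 36597.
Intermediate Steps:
v(r) = √(4 + r)
H(I, g) = -18 + 6*I + 7*g (H(I, g) = 6*(-3 + I + g) + g = (-18 + 6*I + 6*g) + g = -18 + 6*I + 7*g)
(Y + H(v(2), -12))² = (-104 + (-18 + 6*√(4 + 2) + 7*(-12)))² = (-104 + (-18 + 6*√6 - 84))² = (-104 + (-102 + 6*√6))² = (-206 + 6*√6)²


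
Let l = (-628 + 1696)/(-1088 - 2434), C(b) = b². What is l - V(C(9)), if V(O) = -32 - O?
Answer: 66153/587 ≈ 112.70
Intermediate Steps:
l = -178/587 (l = 1068/(-3522) = 1068*(-1/3522) = -178/587 ≈ -0.30324)
l - V(C(9)) = -178/587 - (-32 - 1*9²) = -178/587 - (-32 - 1*81) = -178/587 - (-32 - 81) = -178/587 - 1*(-113) = -178/587 + 113 = 66153/587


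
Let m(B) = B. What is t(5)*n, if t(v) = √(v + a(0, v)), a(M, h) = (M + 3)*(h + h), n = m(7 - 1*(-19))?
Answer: 26*√35 ≈ 153.82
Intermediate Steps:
n = 26 (n = 7 - 1*(-19) = 7 + 19 = 26)
a(M, h) = 2*h*(3 + M) (a(M, h) = (3 + M)*(2*h) = 2*h*(3 + M))
t(v) = √7*√v (t(v) = √(v + 2*v*(3 + 0)) = √(v + 2*v*3) = √(v + 6*v) = √(7*v) = √7*√v)
t(5)*n = (√7*√5)*26 = √35*26 = 26*√35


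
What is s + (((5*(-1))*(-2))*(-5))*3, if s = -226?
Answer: -376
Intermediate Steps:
s + (((5*(-1))*(-2))*(-5))*3 = -226 + (((5*(-1))*(-2))*(-5))*3 = -226 + (-5*(-2)*(-5))*3 = -226 + (10*(-5))*3 = -226 - 50*3 = -226 - 150 = -376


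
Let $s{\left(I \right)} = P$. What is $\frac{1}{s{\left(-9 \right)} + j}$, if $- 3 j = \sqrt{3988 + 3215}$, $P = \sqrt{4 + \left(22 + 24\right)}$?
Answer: $\frac{3}{- 49 \sqrt{3} + 15 \sqrt{2}} \approx -0.047127$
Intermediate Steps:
$P = 5 \sqrt{2}$ ($P = \sqrt{4 + 46} = \sqrt{50} = 5 \sqrt{2} \approx 7.0711$)
$s{\left(I \right)} = 5 \sqrt{2}$
$j = - \frac{49 \sqrt{3}}{3}$ ($j = - \frac{\sqrt{3988 + 3215}}{3} = - \frac{\sqrt{7203}}{3} = - \frac{49 \sqrt{3}}{3} \approx -28.29$)
$\frac{1}{s{\left(-9 \right)} + j} = \frac{1}{5 \sqrt{2} - \frac{49 \sqrt{3}}{3}}$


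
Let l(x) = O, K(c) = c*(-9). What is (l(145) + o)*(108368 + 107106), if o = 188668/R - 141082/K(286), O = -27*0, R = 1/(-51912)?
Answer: -2716060409772350774/1287 ≈ -2.1104e+15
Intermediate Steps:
R = -1/51912 ≈ -1.9263e-5
K(c) = -9*c
O = 0
l(x) = 0
o = -12605049378451/1287 (o = 188668/(-1/51912) - 141082/((-9*286)) = 188668*(-51912) - 141082/(-2574) = -9794133216 - 141082*(-1/2574) = -9794133216 + 70541/1287 = -12605049378451/1287 ≈ -9.7941e+9)
(l(145) + o)*(108368 + 107106) = (0 - 12605049378451/1287)*(108368 + 107106) = -12605049378451/1287*215474 = -2716060409772350774/1287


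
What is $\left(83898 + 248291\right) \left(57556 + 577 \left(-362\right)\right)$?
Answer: $-50266175102$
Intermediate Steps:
$\left(83898 + 248291\right) \left(57556 + 577 \left(-362\right)\right) = 332189 \left(57556 - 208874\right) = 332189 \left(-151318\right) = -50266175102$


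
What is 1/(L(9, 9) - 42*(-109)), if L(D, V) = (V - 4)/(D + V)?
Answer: 18/82409 ≈ 0.00021842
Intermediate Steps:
L(D, V) = (-4 + V)/(D + V)
1/(L(9, 9) - 42*(-109)) = 1/((-4 + 9)/(9 + 9) - 42*(-109)) = 1/(5/18 + 4578) = 1/(82409/18) = 18/82409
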